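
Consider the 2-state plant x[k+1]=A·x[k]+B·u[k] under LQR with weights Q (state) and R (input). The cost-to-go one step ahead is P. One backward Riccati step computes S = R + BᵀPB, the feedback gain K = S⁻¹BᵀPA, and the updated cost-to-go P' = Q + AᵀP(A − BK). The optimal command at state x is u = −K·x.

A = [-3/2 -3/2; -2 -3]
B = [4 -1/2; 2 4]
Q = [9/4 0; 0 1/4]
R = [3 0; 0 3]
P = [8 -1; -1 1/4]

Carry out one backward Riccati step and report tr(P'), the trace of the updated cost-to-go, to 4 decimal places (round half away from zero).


BᵀP = [30.0000 -3.5000; -8.0000 1.5000]
S = R + BᵀPB = [3 0; 0 3] + [113.0000 -29.0000; -29.0000 10.0000] = [116.0000 -29.0000; -29.0000 13.0000]
BᵀPA = [-38.0000 -34.5000; 9.0000 7.5000]
K = S⁻¹·BᵀPA = [-0.3493 -0.3463; -0.0870 -0.1957]
A−BK = [-0.1462 -0.2125; -0.9535 -1.5247]
AᵀP(A−BK) = [0.5082 0.6004; 0.6004 0.7691]
P' = Q + AᵀP(A−BK) = [2.7582 0.6004; 0.6004 1.0191]
tr(P') = 3.7774

3.7774


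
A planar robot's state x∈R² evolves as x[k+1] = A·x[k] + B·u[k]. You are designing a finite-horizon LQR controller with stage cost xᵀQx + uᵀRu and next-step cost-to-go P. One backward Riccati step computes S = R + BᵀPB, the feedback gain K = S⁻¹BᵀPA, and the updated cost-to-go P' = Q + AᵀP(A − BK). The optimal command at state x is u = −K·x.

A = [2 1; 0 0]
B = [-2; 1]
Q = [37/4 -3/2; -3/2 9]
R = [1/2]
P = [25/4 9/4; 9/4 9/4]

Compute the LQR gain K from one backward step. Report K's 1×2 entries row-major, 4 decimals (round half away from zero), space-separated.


-1.0933 -0.5467

BᵀP = [-10.2500 -2.2500]
S = R + BᵀPB = [1/2] + [18.2500] = [18.7500]
BᵀPA = [-20.5000 -10.2500]
K = S⁻¹·BᵀPA = [-1.0933 -0.5467]
A−BK = [-0.1867 -0.0933; 1.0933 0.5467]
AᵀP(A−BK) = [2.5867 1.2933; 1.2933 0.6467]
P' = Q + AᵀP(A−BK) = [11.8367 -0.2067; -0.2067 9.6467]
tr(P') = 21.4833


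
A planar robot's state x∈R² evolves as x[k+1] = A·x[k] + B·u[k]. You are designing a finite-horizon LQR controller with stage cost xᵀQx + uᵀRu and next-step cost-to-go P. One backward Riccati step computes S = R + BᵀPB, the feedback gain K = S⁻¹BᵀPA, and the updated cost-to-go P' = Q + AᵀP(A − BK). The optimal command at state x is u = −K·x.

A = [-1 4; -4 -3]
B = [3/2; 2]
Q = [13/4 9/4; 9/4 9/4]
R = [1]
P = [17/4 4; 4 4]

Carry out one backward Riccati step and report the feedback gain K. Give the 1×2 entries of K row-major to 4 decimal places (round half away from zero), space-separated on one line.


-1.3918 0.3066

BᵀP = [14.3750 14.0000]
S = R + BᵀPB = [1] + [49.5625] = [50.5625]
BᵀPA = [-70.3750 15.5000]
K = S⁻¹·BᵀPA = [-1.3918 0.3066]
A−BK = [1.0878 3.5402; -1.2163 -3.6131]
AᵀP(A−BK) = [2.2991 0.5735; 0.5735 3.2485]
P' = Q + AᵀP(A−BK) = [5.5491 2.8235; 2.8235 5.4985]
tr(P') = 11.0476


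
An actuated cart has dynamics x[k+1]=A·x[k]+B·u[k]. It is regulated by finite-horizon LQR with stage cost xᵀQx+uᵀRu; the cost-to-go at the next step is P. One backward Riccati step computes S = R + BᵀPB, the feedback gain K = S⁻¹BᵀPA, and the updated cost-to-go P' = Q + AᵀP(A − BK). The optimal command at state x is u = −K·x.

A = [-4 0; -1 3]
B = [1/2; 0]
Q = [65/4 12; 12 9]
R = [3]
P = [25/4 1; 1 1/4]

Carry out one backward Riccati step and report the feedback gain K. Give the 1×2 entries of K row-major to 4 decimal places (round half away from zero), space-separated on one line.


-2.8493 0.3288

BᵀP = [3.1250 0.5000]
S = R + BᵀPB = [3] + [1.5625] = [4.5625]
BᵀPA = [-13.0000 1.5000]
K = S⁻¹·BᵀPA = [-2.8493 0.3288]
A−BK = [-2.5753 -0.1644; -1.0000 3.0000]
AᵀP(A−BK) = [71.2089 -8.4760; -8.4760 1.7568]
P' = Q + AᵀP(A−BK) = [87.4589 3.5240; 3.5240 10.7568]
tr(P') = 98.2158


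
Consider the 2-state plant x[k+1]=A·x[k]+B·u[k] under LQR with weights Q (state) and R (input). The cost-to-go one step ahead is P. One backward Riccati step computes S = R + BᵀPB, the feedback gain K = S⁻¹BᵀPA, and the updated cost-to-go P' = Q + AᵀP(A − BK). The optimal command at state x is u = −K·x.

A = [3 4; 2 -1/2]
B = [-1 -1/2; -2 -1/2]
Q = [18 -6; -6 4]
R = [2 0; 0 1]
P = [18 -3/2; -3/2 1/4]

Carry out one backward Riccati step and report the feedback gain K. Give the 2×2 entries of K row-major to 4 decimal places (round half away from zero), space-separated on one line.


-1.8302 -2.5000 -2.2210 -3.2857

BᵀP = [-15.0000 1.0000; -8.2500 0.6250]
S = R + BᵀPB = [2 0; 0 1] + [13.0000 7.0000; 7.0000 3.8125] = [15.0000 7.0000; 7.0000 4.8125]
BᵀPA = [-43.0000 -60.5000; -23.5000 -33.3125]
K = S⁻¹·BᵀPA = [-1.8302 -2.5000; -2.2210 -3.2857]
A−BK = [0.0593 -0.1429; -2.7709 -7.1429]
AᵀP(A−BK) = [14.1078 21.2857; 21.2857 33.3571]
P' = Q + AᵀP(A−BK) = [32.1078 15.2857; 15.2857 37.3571]
tr(P') = 69.4650


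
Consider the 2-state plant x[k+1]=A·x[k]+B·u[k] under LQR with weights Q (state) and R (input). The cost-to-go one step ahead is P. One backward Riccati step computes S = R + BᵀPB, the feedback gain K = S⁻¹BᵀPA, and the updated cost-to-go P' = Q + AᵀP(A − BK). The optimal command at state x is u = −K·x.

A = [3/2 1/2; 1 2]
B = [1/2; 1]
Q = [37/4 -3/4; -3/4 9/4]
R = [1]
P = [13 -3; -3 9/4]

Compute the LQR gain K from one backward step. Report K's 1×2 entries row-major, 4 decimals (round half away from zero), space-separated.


BᵀP = [3.5000 0.7500]
S = R + BᵀPB = [1] + [2.5000] = [3.5000]
BᵀPA = [6.0000 3.2500]
K = S⁻¹·BᵀPA = [1.7143 0.9286]
A−BK = [0.6429 0.0357; -0.7143 1.0714]
AᵀP(A−BK) = [12.2143 -1.8214; -1.8214 3.2321]
P' = Q + AᵀP(A−BK) = [21.4643 -2.5714; -2.5714 5.4821]
tr(P') = 26.9464

1.7143 0.9286


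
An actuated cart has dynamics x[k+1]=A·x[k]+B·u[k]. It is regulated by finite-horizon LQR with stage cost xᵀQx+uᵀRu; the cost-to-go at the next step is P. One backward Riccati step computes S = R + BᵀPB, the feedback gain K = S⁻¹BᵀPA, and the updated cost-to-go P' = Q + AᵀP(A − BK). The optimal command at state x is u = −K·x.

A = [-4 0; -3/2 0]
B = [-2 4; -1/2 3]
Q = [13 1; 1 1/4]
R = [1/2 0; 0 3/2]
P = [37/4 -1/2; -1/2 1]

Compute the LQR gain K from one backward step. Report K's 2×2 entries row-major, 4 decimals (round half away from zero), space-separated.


BᵀP = [-18.2500 0.5000; 35.5000 1.0000]
S = R + BᵀPB = [1/2 0; 0 3/2] + [36.2500 -71.5000; -71.5000 145.0000] = [36.7500 -71.5000; -71.5000 146.5000]
BᵀPA = [72.2500 0.0000; -143.5000 0.0000]
K = S⁻¹·BᵀPA = [1.1942 0.0000; -0.3967 0.0000]
A−BK = [-0.0249 0.0000; 0.2872 0.0000]
AᵀP(A−BK) = [1.0444 0.0000; 0.0000 0.0000]
P' = Q + AᵀP(A−BK) = [14.0444 1.0000; 1.0000 0.2500]
tr(P') = 14.2944

1.1942 0.0000 -0.3967 0.0000


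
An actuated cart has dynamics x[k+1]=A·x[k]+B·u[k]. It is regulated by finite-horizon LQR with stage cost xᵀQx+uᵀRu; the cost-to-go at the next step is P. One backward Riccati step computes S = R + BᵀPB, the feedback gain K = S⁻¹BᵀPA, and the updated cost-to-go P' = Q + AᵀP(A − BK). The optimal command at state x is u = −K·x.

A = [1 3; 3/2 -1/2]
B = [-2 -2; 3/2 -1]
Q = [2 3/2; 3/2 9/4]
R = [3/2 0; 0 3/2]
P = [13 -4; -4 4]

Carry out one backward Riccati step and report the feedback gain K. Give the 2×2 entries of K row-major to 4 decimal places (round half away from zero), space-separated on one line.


0.3152 -0.8025 -0.7653 -0.6717

BᵀP = [-32.0000 14.0000; -22.0000 4.0000]
S = R + BᵀPB = [3/2 0; 0 3/2] + [85.0000 50.0000; 50.0000 40.0000] = [86.5000 50.0000; 50.0000 41.5000]
BᵀPA = [-11.0000 -103.0000; -16.0000 -68.0000]
K = S⁻¹·BᵀPA = [0.3152 -0.8025; -0.7653 -0.6717]
A−BK = [0.0998 0.0516; 0.2619 0.0320]
AᵀP(A−BK) = [1.2223 0.4253; 0.4253 1.6683]
P' = Q + AᵀP(A−BK) = [3.2223 1.9253; 1.9253 3.9183]
tr(P') = 7.1406


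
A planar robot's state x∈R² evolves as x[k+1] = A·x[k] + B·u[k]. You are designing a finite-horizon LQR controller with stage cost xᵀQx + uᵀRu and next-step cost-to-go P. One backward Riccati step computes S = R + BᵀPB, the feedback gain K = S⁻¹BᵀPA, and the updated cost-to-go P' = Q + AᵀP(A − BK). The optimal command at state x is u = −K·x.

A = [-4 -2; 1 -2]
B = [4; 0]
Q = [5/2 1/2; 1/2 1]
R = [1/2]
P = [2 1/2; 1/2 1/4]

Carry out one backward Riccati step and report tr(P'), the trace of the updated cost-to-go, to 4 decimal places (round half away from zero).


BᵀP = [8.0000 2.0000]
S = R + BᵀPB = [1/2] + [32.0000] = [32.5000]
BᵀPA = [-30.0000 -20.0000]
K = S⁻¹·BᵀPA = [-0.9231 -0.6154]
A−BK = [-0.3077 0.4615; 1.0000 -2.0000]
AᵀP(A−BK) = [0.5577 0.0385; 0.0385 0.6923]
P' = Q + AᵀP(A−BK) = [3.0577 0.5385; 0.5385 1.6923]
tr(P') = 4.7500

4.7500


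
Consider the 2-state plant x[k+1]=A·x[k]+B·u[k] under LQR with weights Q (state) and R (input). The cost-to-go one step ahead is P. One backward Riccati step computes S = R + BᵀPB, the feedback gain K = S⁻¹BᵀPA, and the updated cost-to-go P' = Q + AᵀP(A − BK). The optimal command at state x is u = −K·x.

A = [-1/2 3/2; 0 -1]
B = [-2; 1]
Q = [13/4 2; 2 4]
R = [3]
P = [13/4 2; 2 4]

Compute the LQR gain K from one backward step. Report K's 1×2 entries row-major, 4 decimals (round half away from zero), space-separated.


BᵀP = [-4.5000 0.0000]
S = R + BᵀPB = [3] + [9.0000] = [12.0000]
BᵀPA = [2.2500 -6.7500]
K = S⁻¹·BᵀPA = [0.1875 -0.5625]
A−BK = [-0.1250 0.3750; -0.1875 -0.4375]
AᵀP(A−BK) = [0.3906 -0.1719; -0.1719 1.5156]
P' = Q + AᵀP(A−BK) = [3.6406 1.8281; 1.8281 5.5156]
tr(P') = 9.1563

0.1875 -0.5625


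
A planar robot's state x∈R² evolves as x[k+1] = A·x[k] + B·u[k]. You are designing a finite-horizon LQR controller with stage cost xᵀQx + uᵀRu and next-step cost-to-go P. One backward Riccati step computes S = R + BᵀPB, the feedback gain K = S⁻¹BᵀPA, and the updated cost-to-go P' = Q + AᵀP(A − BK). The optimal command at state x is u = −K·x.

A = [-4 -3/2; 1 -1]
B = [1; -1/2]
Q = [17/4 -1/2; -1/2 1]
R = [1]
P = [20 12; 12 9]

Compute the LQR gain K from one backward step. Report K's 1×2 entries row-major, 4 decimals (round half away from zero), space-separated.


BᵀP = [14.0000 7.5000]
S = R + BᵀPB = [1] + [10.2500] = [11.2500]
BᵀPA = [-48.5000 -28.5000]
K = S⁻¹·BᵀPA = [-4.3111 -2.5333]
A−BK = [0.3111 1.0333; -1.1556 -2.2667]
AᵀP(A−BK) = [23.9111 18.1333; 18.1333 17.8000]
P' = Q + AᵀP(A−BK) = [28.1611 17.6333; 17.6333 18.8000]
tr(P') = 46.9611

-4.3111 -2.5333


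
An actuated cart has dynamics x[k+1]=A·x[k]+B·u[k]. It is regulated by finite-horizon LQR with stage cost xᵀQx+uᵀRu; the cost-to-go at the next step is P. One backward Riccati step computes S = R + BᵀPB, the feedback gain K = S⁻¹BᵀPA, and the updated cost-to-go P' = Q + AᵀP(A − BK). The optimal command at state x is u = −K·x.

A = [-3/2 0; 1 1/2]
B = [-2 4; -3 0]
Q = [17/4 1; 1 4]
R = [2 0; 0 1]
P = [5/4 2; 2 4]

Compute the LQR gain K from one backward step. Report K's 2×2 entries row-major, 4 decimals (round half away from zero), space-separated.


BᵀP = [-8.5000 -16.0000; 5.0000 8.0000]
S = R + BᵀPB = [2 0; 0 1] + [65.0000 -34.0000; -34.0000 20.0000] = [67.0000 -34.0000; -34.0000 21.0000]
BᵀPA = [-3.2500 -8.0000; 0.5000 4.0000]
K = S⁻¹·BᵀPA = [-0.2042 -0.1275; -0.3068 -0.0159]
A−BK = [-0.6813 -0.1912; 0.3875 0.1175]
AᵀP(A−BK) = [0.3023 0.0936; 0.0936 0.0438]
P' = Q + AᵀP(A−BK) = [4.5523 1.0936; 1.0936 4.0438]
tr(P') = 8.5961

-0.2042 -0.1275 -0.3068 -0.0159


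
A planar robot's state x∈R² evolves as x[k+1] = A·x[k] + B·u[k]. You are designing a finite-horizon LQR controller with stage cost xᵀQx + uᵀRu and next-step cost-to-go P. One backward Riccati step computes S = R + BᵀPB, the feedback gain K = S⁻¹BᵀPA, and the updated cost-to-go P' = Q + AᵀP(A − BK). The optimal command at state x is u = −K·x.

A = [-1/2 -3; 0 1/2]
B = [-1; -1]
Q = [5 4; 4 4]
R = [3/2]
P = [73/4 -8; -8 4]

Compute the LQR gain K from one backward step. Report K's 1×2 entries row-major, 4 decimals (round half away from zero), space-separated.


0.6613 4.2258

BᵀP = [-10.2500 4.0000]
S = R + BᵀPB = [3/2] + [6.2500] = [7.7500]
BᵀPA = [5.1250 32.7500]
K = S⁻¹·BᵀPA = [0.6613 4.2258]
A−BK = [0.1613 1.2258; 0.6613 4.7258]
AᵀP(A−BK) = [1.1734 7.7177; 7.7177 50.8548]
P' = Q + AᵀP(A−BK) = [6.1734 11.7177; 11.7177 54.8548]
tr(P') = 61.0282


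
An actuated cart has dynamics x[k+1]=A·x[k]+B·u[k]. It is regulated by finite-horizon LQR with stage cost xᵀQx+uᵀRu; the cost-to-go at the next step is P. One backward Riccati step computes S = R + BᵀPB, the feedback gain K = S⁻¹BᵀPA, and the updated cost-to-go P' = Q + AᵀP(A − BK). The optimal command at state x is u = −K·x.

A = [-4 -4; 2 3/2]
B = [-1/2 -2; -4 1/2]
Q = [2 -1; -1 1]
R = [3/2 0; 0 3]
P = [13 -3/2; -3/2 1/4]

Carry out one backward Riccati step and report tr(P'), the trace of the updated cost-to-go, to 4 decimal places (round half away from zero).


BᵀP = [-0.5000 -0.2500; -26.7500 3.1250]
S = R + BᵀPB = [3/2 0; 0 3] + [1.2500 0.8750; 0.8750 55.0625] = [2.7500 0.8750; 0.8750 58.0625]
BᵀPA = [1.5000 1.6250; 113.2500 111.6875]
K = S⁻¹·BᵀPA = [-0.0755 -0.0212; 1.9516 1.9239]
A−BK = [-0.1345 -0.1628; 0.7221 0.4531]
AᵀP(A−BK) = [12.0920 11.9009; 11.9009 11.7221]
P' = Q + AᵀP(A−BK) = [14.0920 10.9009; 10.9009 12.7221]
tr(P') = 26.8142

26.8142


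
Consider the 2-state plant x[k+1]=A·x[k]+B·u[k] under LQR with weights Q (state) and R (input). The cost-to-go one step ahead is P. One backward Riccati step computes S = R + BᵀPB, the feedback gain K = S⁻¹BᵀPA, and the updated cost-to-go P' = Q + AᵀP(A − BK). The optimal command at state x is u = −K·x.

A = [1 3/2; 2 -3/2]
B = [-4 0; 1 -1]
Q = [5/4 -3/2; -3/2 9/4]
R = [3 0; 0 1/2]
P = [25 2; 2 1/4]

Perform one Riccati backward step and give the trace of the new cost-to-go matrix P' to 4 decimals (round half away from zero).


4.6224

BᵀP = [-98.0000 -7.7500; -2.0000 -0.2500]
S = R + BᵀPB = [3 0; 0 1/2] + [384.2500 7.7500; 7.7500 0.2500] = [387.2500 7.7500; 7.7500 0.7500]
BᵀPA = [-113.5000 -135.3750; -2.5000 -2.6250]
K = S⁻¹·BᵀPA = [-0.2854 -0.3524; -0.3842 0.1416]
A−BK = [-0.1416 0.0903; 1.9012 -1.0060]
AᵀP(A−BK) = [0.6462 0.1050; 0.1050 0.4761]
P' = Q + AᵀP(A−BK) = [1.8962 -1.3950; -1.3950 2.7261]
tr(P') = 4.6224


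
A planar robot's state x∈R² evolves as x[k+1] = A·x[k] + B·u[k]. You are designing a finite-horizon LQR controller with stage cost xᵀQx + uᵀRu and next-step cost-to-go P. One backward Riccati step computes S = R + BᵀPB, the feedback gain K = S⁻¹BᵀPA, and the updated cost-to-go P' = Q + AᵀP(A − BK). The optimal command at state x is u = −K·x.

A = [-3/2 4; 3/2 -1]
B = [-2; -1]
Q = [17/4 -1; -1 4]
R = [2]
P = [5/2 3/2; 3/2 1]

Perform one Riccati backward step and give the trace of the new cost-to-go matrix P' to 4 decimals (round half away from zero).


BᵀP = [-6.5000 -4.0000]
S = R + BᵀPB = [2] + [17.0000] = [19.0000]
BᵀPA = [3.7500 -22.0000]
K = S⁻¹·BᵀPA = [0.1974 -1.1579]
A−BK = [-1.1053 1.6842; 1.6974 -2.1579]
AᵀP(A−BK) = [0.3849 -0.9079; -0.9079 3.5263]
P' = Q + AᵀP(A−BK) = [4.6349 -1.9079; -1.9079 7.5263]
tr(P') = 12.1612

12.1612


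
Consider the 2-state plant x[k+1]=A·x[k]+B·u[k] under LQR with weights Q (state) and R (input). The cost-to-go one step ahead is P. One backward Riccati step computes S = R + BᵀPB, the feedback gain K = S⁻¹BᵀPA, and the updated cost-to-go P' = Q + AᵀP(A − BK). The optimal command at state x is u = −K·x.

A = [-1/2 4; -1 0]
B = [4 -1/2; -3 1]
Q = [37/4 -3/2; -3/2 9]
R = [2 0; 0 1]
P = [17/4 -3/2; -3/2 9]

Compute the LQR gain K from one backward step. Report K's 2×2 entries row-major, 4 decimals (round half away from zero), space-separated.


-0.1557 1.0250 -1.1741 2.4154

BᵀP = [21.5000 -33.0000; -3.6250 9.7500]
S = R + BᵀPB = [2 0; 0 1] + [185.0000 -43.7500; -43.7500 11.5625] = [187.0000 -43.7500; -43.7500 12.5625]
BᵀPA = [22.2500 86.0000; -7.9375 -14.5000]
K = S⁻¹·BᵀPA = [-0.1557 1.0250; -1.1741 2.4154]
A−BK = [-0.4642 1.1077; -0.2930 0.6596]
AᵀP(A−BK) = [2.7076 -6.1339; -6.1339 14.8739]
P' = Q + AᵀP(A−BK) = [11.9576 -7.6339; -7.6339 23.8739]
tr(P') = 35.8314


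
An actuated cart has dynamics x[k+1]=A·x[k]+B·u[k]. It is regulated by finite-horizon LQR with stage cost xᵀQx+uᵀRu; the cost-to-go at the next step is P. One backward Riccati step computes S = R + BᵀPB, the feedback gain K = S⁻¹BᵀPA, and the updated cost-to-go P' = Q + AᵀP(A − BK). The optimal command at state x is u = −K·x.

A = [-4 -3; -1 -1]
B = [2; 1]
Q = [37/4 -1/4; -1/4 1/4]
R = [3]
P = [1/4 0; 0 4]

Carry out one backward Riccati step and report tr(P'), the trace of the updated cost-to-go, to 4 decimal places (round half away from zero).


BᵀP = [0.5000 4.0000]
S = R + BᵀPB = [3] + [5.0000] = [8.0000]
BᵀPA = [-6.0000 -5.5000]
K = S⁻¹·BᵀPA = [-0.7500 -0.6875]
A−BK = [-2.5000 -1.6250; -0.2500 -0.3125]
AᵀP(A−BK) = [3.5000 2.8750; 2.8750 2.4688]
P' = Q + AᵀP(A−BK) = [12.7500 2.6250; 2.6250 2.7188]
tr(P') = 15.4688

15.4688


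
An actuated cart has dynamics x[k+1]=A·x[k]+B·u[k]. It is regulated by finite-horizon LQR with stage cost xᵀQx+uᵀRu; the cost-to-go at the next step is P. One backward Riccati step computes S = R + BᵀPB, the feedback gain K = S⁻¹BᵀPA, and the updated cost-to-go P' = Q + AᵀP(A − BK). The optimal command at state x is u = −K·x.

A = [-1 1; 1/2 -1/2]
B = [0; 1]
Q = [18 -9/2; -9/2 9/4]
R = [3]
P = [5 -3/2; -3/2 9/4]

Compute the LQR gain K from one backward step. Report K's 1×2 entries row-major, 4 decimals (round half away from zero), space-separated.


0.5000 -0.5000

BᵀP = [-1.5000 2.2500]
S = R + BᵀPB = [3] + [2.2500] = [5.2500]
BᵀPA = [2.6250 -2.6250]
K = S⁻¹·BᵀPA = [0.5000 -0.5000]
A−BK = [-1.0000 1.0000; 0.0000 0.0000]
AᵀP(A−BK) = [5.7500 -5.7500; -5.7500 5.7500]
P' = Q + AᵀP(A−BK) = [23.7500 -10.2500; -10.2500 8.0000]
tr(P') = 31.7500


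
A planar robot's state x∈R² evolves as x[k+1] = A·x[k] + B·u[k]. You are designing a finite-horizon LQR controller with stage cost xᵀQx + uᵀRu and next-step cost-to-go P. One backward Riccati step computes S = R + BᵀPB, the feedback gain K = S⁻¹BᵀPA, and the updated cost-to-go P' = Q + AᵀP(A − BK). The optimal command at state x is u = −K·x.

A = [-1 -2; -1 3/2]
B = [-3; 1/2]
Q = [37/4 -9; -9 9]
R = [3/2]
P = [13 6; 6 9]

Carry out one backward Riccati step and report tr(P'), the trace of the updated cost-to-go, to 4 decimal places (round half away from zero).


38.5894

BᵀP = [-36.0000 -13.5000]
S = R + BᵀPB = [3/2] + [101.2500] = [102.7500]
BᵀPA = [49.5000 51.7500]
K = S⁻¹·BᵀPA = [0.4818 0.5036]
A−BK = [0.4453 -0.4891; -1.2409 1.2482]
AᵀP(A−BK) = [10.1533 -9.4307; -9.4307 10.1861]
P' = Q + AᵀP(A−BK) = [19.4033 -18.4307; -18.4307 19.1861]
tr(P') = 38.5894


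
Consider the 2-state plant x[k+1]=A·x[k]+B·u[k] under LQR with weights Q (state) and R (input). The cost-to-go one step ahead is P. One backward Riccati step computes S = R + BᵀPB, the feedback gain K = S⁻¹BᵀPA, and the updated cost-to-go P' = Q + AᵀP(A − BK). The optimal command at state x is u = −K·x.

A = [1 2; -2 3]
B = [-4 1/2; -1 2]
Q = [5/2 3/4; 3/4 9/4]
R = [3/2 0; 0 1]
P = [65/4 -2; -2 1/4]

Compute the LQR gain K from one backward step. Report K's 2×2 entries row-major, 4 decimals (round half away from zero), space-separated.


-0.3185 -0.4143 0.0138 0.0590

BᵀP = [-63.0000 7.7500; 4.1250 -0.5000]
S = R + BᵀPB = [3/2 0; 0 1] + [244.2500 -16.0000; -16.0000 1.0625] = [245.7500 -16.0000; -16.0000 2.0625]
BᵀPA = [-78.5000 -102.7500; 5.1250 6.7500]
K = S⁻¹·BᵀPA = [-0.3185 -0.4143; 0.0138 0.0590]
A−BK = [-0.2810 0.3134; -2.3462 2.4676]
AᵀP(A−BK) = [0.1745 0.1777; 0.1777 0.2859]
P' = Q + AᵀP(A−BK) = [2.6745 0.9277; 0.9277 2.5359]
tr(P') = 5.2104


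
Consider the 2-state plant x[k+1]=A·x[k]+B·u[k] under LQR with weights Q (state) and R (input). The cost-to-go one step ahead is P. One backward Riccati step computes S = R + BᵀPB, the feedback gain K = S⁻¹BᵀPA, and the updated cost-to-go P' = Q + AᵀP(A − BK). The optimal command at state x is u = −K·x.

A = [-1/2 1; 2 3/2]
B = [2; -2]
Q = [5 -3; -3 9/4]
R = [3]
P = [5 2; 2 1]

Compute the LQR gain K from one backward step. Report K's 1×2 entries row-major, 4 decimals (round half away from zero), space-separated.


BᵀP = [6.0000 2.0000]
S = R + BᵀPB = [3] + [8.0000] = [11.0000]
BᵀPA = [1.0000 9.0000]
K = S⁻¹·BᵀPA = [0.0909 0.8182]
A−BK = [-0.6818 -0.6364; 2.1818 3.1364]
AᵀP(A−BK) = [1.1591 2.1818; 2.1818 5.8864]
P' = Q + AᵀP(A−BK) = [6.1591 -0.8182; -0.8182 8.1364]
tr(P') = 14.2955

0.0909 0.8182


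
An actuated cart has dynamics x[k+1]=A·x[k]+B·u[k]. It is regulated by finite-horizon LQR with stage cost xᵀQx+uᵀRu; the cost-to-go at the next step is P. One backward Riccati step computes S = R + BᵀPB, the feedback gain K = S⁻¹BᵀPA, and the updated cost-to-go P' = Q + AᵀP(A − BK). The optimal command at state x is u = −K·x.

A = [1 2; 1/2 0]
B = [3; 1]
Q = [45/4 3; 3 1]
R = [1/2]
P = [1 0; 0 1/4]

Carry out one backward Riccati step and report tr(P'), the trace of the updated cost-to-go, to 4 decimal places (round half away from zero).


12.6186

BᵀP = [3.0000 0.2500]
S = R + BᵀPB = [1/2] + [9.2500] = [9.7500]
BᵀPA = [3.1250 6.0000]
K = S⁻¹·BᵀPA = [0.3205 0.6154]
A−BK = [0.0385 0.1538; 0.1795 -0.6154]
AᵀP(A−BK) = [0.0609 0.0769; 0.0769 0.3077]
P' = Q + AᵀP(A−BK) = [11.3109 3.0769; 3.0769 1.3077]
tr(P') = 12.6186


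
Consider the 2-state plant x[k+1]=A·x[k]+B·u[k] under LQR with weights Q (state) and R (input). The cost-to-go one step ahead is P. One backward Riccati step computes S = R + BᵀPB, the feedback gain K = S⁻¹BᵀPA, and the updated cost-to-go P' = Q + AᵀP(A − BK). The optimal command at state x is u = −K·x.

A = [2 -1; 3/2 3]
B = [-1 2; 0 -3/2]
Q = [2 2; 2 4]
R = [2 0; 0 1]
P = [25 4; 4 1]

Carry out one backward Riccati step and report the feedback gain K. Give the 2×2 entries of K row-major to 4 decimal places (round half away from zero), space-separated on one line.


-0.6724 -0.2344 0.8601 -0.4393

BᵀP = [-25.0000 -4.0000; 44.0000 6.5000]
S = R + BᵀPB = [2 0; 0 1] + [25.0000 -44.0000; -44.0000 78.2500] = [27.0000 -44.0000; -44.0000 79.2500]
BᵀPA = [-56.0000 13.0000; 97.7500 -24.5000]
K = S⁻¹·BᵀPA = [-0.6724 -0.2344; 0.8601 -0.4393]
A−BK = [-0.3926 -0.3558; 2.7902 2.3411]
AᵀP(A−BK) = [4.5190 2.3141; 2.3141 2.2847]
P' = Q + AᵀP(A−BK) = [6.5190 4.3141; 4.3141 6.2847]
tr(P') = 12.8037


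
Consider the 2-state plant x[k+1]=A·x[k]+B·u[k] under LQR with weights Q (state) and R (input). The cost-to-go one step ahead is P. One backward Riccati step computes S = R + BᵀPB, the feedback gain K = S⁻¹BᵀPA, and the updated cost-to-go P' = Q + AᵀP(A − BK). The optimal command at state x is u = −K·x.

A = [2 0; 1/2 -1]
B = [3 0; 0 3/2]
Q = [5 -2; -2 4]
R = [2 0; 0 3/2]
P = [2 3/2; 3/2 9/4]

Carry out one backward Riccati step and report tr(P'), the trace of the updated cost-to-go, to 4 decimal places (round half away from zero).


BᵀP = [6.0000 4.5000; 2.2500 3.3750]
S = R + BᵀPB = [2 0; 0 3/2] + [18.0000 6.7500; 6.7500 5.0625] = [20.0000 6.7500; 6.7500 6.5625]
BᵀPA = [14.2500 -4.5000; 6.1875 -3.3750]
K = S⁻¹·BᵀPA = [0.6039 -0.0788; 0.3217 -0.4333]
A−BK = [0.1882 0.2363; 0.0175 -0.3501]
AᵀP(A−BK) = [0.9661 -0.3217; -0.3217 0.4333]
P' = Q + AᵀP(A−BK) = [5.9661 -2.3217; -2.3217 4.4333]
tr(P') = 10.3993

10.3993


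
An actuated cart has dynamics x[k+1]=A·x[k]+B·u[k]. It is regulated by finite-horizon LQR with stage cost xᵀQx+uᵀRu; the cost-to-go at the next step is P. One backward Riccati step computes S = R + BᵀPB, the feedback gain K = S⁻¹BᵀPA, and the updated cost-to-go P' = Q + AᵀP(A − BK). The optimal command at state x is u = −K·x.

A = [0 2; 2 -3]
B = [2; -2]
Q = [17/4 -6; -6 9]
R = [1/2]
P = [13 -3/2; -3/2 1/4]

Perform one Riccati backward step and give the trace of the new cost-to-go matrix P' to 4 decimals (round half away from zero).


BᵀP = [29.0000 -3.5000]
S = R + BᵀPB = [1/2] + [65.0000] = [65.5000]
BᵀPA = [-7.0000 68.5000]
K = S⁻¹·BᵀPA = [-0.1069 1.0458]
A−BK = [0.2137 -0.0916; 1.7863 -0.9084]
AᵀP(A−BK) = [0.2519 -0.1794; -0.1794 0.6126]
P' = Q + AᵀP(A−BK) = [4.5019 -6.1794; -6.1794 9.6126]
tr(P') = 14.1145

14.1145


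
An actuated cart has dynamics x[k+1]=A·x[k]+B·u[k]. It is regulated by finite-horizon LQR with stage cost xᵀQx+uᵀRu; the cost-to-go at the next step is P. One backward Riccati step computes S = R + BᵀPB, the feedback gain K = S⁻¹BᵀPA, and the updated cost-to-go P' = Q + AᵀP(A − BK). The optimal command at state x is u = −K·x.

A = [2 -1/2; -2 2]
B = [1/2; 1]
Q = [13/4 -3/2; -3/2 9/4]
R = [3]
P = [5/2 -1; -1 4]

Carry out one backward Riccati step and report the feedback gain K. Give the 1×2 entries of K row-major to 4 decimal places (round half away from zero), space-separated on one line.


-0.9811 1.0377

BᵀP = [0.2500 3.5000]
S = R + BᵀPB = [3] + [3.6250] = [6.6250]
BᵀPA = [-6.5000 6.8750]
K = S⁻¹·BᵀPA = [-0.9811 1.0377]
A−BK = [2.4906 -1.0189; -1.0189 0.9623]
AᵀP(A−BK) = [27.6226 -16.7547; -16.7547 11.4906]
P' = Q + AᵀP(A−BK) = [30.8726 -18.2547; -18.2547 13.7406]
tr(P') = 44.6132


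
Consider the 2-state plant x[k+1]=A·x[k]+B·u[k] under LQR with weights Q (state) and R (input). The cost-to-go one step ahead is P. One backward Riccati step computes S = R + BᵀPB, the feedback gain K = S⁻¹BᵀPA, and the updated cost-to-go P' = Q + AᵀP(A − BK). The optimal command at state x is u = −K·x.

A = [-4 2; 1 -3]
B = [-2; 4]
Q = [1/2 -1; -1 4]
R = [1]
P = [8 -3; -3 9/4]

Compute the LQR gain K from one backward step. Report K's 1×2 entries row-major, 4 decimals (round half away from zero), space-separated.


1.0855 -0.8632

BᵀP = [-28.0000 15.0000]
S = R + BᵀPB = [1] + [116.0000] = [117.0000]
BᵀPA = [127.0000 -101.0000]
K = S⁻¹·BᵀPA = [1.0855 -0.8632]
A−BK = [-1.8291 0.2735; -3.3419 0.4530]
AᵀP(A−BK) = [16.3953 -3.1175; -3.1175 1.0620]
P' = Q + AᵀP(A−BK) = [16.8953 -4.1175; -4.1175 5.0620]
tr(P') = 21.9573


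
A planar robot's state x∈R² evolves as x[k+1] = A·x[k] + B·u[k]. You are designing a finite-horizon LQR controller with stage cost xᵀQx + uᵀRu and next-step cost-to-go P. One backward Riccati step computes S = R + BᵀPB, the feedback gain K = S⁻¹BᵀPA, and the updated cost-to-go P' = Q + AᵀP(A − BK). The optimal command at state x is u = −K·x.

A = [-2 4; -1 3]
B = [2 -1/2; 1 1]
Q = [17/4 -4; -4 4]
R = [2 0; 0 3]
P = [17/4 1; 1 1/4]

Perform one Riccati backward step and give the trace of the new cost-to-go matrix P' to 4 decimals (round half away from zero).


BᵀP = [9.5000 2.2500; -1.1250 -0.2500]
S = R + BᵀPB = [2 0; 0 3] + [21.2500 -2.5000; -2.5000 0.3125] = [23.2500 -2.5000; -2.5000 3.3125]
BᵀPA = [-21.2500 44.7500; 2.5000 -5.2500]
K = S⁻¹·BᵀPA = [-0.9064 1.9093; 0.0707 -0.1440]
A−BK = [-0.1519 0.1095; -0.1643 1.2347]
AᵀP(A−BK) = [1.8128 -3.8185; -3.8185 8.0552]
P' = Q + AᵀP(A−BK) = [6.0628 -7.8185; -7.8185 12.0552]
tr(P') = 18.1180

18.1180


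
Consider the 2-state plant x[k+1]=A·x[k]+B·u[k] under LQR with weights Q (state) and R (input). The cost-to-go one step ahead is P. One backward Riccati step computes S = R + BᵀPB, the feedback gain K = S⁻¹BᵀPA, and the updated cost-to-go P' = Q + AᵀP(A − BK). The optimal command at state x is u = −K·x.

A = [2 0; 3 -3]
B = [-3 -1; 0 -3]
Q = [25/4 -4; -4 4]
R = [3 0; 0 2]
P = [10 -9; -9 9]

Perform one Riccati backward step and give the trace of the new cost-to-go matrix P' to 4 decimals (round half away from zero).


14.1155

BᵀP = [-30.0000 27.0000; 17.0000 -18.0000]
S = R + BᵀPB = [3 0; 0 2] + [90.0000 -51.0000; -51.0000 37.0000] = [93.0000 -51.0000; -51.0000 39.0000]
BᵀPA = [21.0000 -81.0000; -20.0000 54.0000]
K = S⁻¹·BᵀPA = [-0.1959 -0.3947; -0.7690 0.8684]
A−BK = [0.6433 -0.3158; 0.6930 -0.3947]
AᵀP(A−BK) = [1.7339 -1.3421; -1.3421 2.1316]
P' = Q + AᵀP(A−BK) = [7.9839 -5.3421; -5.3421 6.1316]
tr(P') = 14.1155


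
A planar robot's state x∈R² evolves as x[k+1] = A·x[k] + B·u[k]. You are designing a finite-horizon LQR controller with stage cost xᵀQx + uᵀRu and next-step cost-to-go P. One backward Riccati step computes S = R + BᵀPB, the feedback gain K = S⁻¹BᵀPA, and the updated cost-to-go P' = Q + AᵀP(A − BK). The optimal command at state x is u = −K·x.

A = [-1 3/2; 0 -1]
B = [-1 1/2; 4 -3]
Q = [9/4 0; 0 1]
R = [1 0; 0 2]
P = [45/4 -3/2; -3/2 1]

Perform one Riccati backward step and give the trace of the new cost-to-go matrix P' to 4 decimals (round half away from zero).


BᵀP = [-17.2500 5.5000; 10.1250 -3.7500]
S = R + BᵀPB = [1 0; 0 2] + [39.2500 -25.1250; -25.1250 16.3125] = [40.2500 -25.1250; -25.1250 18.3125]
BᵀPA = [17.2500 -31.3750; -10.1250 18.9375]
K = S⁻¹·BᵀPA = [0.5812 -0.9333; 0.2445 -0.2463]
A−BK = [-0.5411 0.6899; -1.5913 1.9941]
AᵀP(A−BK) = [3.6999 -4.7702; -4.7702 6.1961]
P' = Q + AᵀP(A−BK) = [5.9499 -4.7702; -4.7702 7.1961]
tr(P') = 13.1460

13.1460


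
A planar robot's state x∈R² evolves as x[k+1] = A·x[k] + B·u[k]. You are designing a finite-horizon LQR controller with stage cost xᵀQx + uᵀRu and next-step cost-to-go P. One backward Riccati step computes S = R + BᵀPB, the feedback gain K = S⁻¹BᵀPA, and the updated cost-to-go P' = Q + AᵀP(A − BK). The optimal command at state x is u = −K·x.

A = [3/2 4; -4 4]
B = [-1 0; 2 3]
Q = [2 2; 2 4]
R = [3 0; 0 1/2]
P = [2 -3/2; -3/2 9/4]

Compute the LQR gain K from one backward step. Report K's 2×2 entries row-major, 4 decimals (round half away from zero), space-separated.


BᵀP = [-5.0000 6.0000; -4.5000 6.7500]
S = R + BᵀPB = [3 0; 0 1/2] + [17.0000 18.0000; 18.0000 20.2500] = [20.0000 18.0000; 18.0000 20.7500]
BᵀPA = [-31.5000 4.0000; -33.7500 9.0000]
K = S⁻¹·BᵀPA = [-0.5069 -0.8681; -1.1868 1.1868]
A−BK = [0.9931 3.1319; 0.5742 2.1758]
AᵀP(A−BK) = [2.4787 3.7088; 3.7088 12.7912]
P' = Q + AᵀP(A−BK) = [4.4787 5.7088; 5.7088 16.7912]
tr(P') = 21.2699

-0.5069 -0.8681 -1.1868 1.1868


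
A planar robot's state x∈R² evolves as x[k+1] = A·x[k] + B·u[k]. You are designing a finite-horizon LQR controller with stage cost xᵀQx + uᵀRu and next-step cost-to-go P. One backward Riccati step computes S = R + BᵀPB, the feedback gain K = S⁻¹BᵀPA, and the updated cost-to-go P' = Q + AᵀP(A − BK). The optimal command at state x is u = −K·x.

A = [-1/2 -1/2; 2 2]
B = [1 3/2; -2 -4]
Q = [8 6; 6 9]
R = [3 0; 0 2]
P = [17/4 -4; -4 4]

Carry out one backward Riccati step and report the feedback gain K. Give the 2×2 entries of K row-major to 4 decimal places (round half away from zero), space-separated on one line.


BᵀP = [12.2500 -12.0000; 22.3750 -22.0000]
S = R + BᵀPB = [3 0; 0 2] + [36.2500 66.3750; 66.3750 121.5625] = [39.2500 66.3750; 66.3750 123.5625]
BᵀPA = [-30.1250 -30.1250; -55.1875 -55.1875]
K = S⁻¹·BᵀPA = [-0.1334 -0.1334; -0.3750 -0.3750]
A−BK = [0.1959 0.1959; 0.2333 0.2333]
AᵀP(A−BK) = [0.3498 0.3498; 0.3498 0.3498]
P' = Q + AᵀP(A−BK) = [8.3498 6.3498; 6.3498 9.3498]
tr(P') = 17.6996

-0.1334 -0.1334 -0.3750 -0.3750


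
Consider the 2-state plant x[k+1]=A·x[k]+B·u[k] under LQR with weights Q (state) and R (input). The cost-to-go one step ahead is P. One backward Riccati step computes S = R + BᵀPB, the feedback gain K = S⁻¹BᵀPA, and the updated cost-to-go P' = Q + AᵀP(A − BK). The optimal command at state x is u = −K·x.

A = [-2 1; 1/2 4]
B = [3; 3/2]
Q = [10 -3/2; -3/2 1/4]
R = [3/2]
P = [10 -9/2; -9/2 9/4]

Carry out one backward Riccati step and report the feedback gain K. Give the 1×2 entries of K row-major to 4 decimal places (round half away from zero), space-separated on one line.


BᵀP = [23.2500 -10.1250]
S = R + BᵀPB = [3/2] + [54.5625] = [56.0625]
BᵀPA = [-51.5625 -17.2500]
K = S⁻¹·BᵀPA = [-0.9197 -0.3077]
A−BK = [0.7592 1.9231; 1.8796 4.4615]
AᵀP(A−BK) = [2.1388 2.3846; 2.3846 4.6923]
P' = Q + AᵀP(A−BK) = [12.1388 0.8846; 0.8846 4.9423]
tr(P') = 17.0811

-0.9197 -0.3077


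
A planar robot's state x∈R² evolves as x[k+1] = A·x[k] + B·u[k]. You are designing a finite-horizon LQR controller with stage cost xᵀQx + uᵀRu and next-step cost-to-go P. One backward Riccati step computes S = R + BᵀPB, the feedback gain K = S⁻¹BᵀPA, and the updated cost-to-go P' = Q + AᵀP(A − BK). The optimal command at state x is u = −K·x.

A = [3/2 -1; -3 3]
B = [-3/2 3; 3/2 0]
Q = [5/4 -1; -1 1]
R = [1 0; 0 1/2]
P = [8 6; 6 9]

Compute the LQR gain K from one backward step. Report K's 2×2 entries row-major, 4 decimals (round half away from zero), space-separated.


BᵀP = [-3.0000 4.5000; 24.0000 18.0000]
S = R + BᵀPB = [1 0; 0 1/2] + [11.2500 -9.0000; -9.0000 72.0000] = [12.2500 -9.0000; -9.0000 72.5000]
BᵀPA = [-18.0000 16.5000; -18.0000 30.0000]
K = S⁻¹·BᵀPA = [-1.8176 1.8166; -0.4739 0.6393]
A−BK = [0.1954 -0.1930; -0.2737 0.2751]
AᵀP(A−BK) = [3.7536 -3.7931; -3.7931 3.8464]
P' = Q + AᵀP(A−BK) = [5.0036 -4.7931; -4.7931 4.8464]
tr(P') = 9.8500

-1.8176 1.8166 -0.4739 0.6393


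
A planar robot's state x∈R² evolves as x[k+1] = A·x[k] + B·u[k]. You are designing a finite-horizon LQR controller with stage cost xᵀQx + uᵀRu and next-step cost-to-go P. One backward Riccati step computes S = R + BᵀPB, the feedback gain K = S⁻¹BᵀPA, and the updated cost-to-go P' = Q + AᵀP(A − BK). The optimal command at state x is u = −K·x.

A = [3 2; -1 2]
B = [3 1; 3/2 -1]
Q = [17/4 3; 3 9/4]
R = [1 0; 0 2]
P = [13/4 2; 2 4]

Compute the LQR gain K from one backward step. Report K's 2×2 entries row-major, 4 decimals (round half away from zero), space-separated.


BᵀP = [12.7500 12.0000; 1.2500 -2.0000]
S = R + BᵀPB = [1 0; 0 2] + [56.2500 0.7500; 0.7500 3.2500] = [57.2500 0.7500; 0.7500 5.2500]
BᵀPA = [26.2500 49.5000; 5.7500 -1.5000]
K = S⁻¹·BᵀPA = [0.4450 0.8700; 1.0317 -0.4100]
A−BK = [0.6333 -0.2000; -0.6358 0.2850]
AᵀP(A−BK) = [3.6367 -0.9800; -0.9800 1.3200]
P' = Q + AᵀP(A−BK) = [7.8867 2.0200; 2.0200 3.5700]
tr(P') = 11.4567

0.4450 0.8700 1.0317 -0.4100


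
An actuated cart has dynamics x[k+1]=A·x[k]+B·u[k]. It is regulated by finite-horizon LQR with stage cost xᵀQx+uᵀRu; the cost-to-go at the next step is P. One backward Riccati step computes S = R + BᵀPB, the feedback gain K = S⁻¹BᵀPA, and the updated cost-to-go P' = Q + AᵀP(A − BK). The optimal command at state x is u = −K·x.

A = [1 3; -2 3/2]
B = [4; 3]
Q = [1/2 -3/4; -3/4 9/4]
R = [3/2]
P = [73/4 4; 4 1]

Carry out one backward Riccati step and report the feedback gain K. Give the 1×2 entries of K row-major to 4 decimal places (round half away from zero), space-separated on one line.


0.1179 0.7114

BᵀP = [85.0000 19.0000]
S = R + BᵀPB = [3/2] + [397.0000] = [398.5000]
BᵀPA = [47.0000 283.5000]
K = S⁻¹·BᵀPA = [0.1179 0.7114]
A−BK = [0.5282 0.1543; -2.3538 -0.6343]
AᵀP(A−BK) = [0.7067 0.3134; 0.3134 0.8130]
P' = Q + AᵀP(A−BK) = [1.2067 -0.4366; -0.4366 3.0630]
tr(P') = 4.2698


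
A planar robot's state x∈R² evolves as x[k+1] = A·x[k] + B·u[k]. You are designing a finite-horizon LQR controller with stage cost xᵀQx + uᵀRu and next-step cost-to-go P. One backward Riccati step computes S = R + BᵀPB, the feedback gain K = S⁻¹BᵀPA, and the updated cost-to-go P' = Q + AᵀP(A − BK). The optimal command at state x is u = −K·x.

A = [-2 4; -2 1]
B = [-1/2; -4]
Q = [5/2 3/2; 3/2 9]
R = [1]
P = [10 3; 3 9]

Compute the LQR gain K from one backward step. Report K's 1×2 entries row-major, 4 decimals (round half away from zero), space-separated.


BᵀP = [-17.0000 -37.5000]
S = R + BᵀPB = [1] + [158.5000] = [159.5000]
BᵀPA = [109.0000 -105.5000]
K = S⁻¹·BᵀPA = [0.6834 -0.6614]
A−BK = [-1.6583 3.6693; 0.7335 -1.6458]
AᵀP(A−BK) = [25.5110 -55.9028; -55.9028 123.2179]
P' = Q + AᵀP(A−BK) = [28.0110 -54.4028; -54.4028 132.2179]
tr(P') = 160.2288

0.6834 -0.6614


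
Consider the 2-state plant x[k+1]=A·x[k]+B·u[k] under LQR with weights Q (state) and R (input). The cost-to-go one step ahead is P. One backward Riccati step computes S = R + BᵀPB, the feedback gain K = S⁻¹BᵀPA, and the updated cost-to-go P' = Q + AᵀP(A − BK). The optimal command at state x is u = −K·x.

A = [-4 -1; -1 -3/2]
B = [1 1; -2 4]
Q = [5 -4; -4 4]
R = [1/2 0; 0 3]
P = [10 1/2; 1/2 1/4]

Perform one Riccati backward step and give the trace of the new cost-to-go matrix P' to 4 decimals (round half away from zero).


18.7389

BᵀP = [9.0000 0.0000; 12.0000 1.5000]
S = R + BᵀPB = [1/2 0; 0 3] + [9.0000 9.0000; 9.0000 18.0000] = [9.5000 9.0000; 9.0000 21.0000]
BᵀPA = [-36.0000 -9.0000; -49.5000 -14.2500]
K = S⁻¹·BᵀPA = [-2.6203 -0.5127; -1.2342 -0.4589]
A−BK = [-0.1456 -0.0285; -1.3038 -0.6899]
AᵀP(A−BK) = [8.8291 2.7057; 2.7057 0.9098]
P' = Q + AᵀP(A−BK) = [13.8291 -1.2943; -1.2943 4.9098]
tr(P') = 18.7389


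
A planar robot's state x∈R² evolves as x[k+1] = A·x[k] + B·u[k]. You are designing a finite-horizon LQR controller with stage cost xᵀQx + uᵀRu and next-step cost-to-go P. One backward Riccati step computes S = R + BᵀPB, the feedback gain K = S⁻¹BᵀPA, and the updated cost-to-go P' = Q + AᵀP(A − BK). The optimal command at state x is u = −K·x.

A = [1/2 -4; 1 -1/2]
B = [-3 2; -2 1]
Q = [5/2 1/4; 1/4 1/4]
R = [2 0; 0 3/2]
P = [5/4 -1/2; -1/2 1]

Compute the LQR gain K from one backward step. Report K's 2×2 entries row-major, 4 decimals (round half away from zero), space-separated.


-0.1667 0.5362 0.0000 -0.8696

BᵀP = [-2.7500 -0.5000; 2.0000 0.0000]
S = R + BᵀPB = [2 0; 0 3/2] + [9.2500 -6.0000; -6.0000 4.0000] = [11.2500 -6.0000; -6.0000 5.5000]
BᵀPA = [-1.8750 11.2500; 1.0000 -8.0000]
K = S⁻¹·BᵀPA = [-0.1667 0.5362; 0.0000 -0.8696]
A−BK = [0.0000 -0.6522; 0.6667 1.4420]
AᵀP(A−BK) = [0.5000 1.0000; 1.0000 5.2609]
P' = Q + AᵀP(A−BK) = [3.0000 1.2500; 1.2500 5.5109]
tr(P') = 8.5109


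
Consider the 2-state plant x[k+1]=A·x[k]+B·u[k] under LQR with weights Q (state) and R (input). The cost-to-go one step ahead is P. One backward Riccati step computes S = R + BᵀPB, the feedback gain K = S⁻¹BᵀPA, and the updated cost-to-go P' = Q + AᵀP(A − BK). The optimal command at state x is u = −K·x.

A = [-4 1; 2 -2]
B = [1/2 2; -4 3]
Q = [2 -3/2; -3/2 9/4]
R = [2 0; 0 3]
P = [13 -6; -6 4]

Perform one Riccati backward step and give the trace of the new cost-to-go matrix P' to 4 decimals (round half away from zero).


BᵀP = [30.5000 -19.0000; 8.0000 0.0000]
S = R + BᵀPB = [2 0; 0 3] + [91.2500 4.0000; 4.0000 16.0000] = [93.2500 4.0000; 4.0000 19.0000]
BᵀPA = [-160.0000 68.5000; -32.0000 8.0000]
K = S⁻¹·BᵀPA = [-1.6586 0.7231; -1.3350 0.2688]
A−BK = [-0.5006 0.1008; -0.6291 0.0857]
AᵀP(A−BK) = [11.9106 -3.7090; -3.7090 1.3202]
P' = Q + AᵀP(A−BK) = [13.9106 -5.2090; -5.2090 3.5702]
tr(P') = 17.4808

17.4808


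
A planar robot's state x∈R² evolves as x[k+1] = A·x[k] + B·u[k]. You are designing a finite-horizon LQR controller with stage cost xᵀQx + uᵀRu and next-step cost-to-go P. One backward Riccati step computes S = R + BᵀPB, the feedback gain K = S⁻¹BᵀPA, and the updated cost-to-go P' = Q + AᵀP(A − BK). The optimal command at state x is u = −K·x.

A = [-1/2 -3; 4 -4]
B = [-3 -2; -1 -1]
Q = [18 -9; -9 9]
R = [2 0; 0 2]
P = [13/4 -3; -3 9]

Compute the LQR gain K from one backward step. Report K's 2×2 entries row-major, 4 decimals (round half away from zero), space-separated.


BᵀP = [-6.7500 0.0000; -3.5000 -3.0000]
S = R + BᵀPB = [2 0; 0 2] + [20.2500 13.5000; 13.5000 10.0000] = [22.2500 13.5000; 13.5000 12.0000]
BᵀPA = [3.3750 20.2500; -10.2500 22.5000]
K = S⁻¹·BᵀPA = [2.1106 -0.7168; -3.2286 2.6814]
A−BK = [-0.6254 0.2124; 2.8820 -2.0354]
AᵀP(A−BK) = [116.5959 -79.2212; -79.2212 55.4336]
P' = Q + AᵀP(A−BK) = [134.5959 -88.2212; -88.2212 64.4336]
tr(P') = 199.0295

2.1106 -0.7168 -3.2286 2.6814
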